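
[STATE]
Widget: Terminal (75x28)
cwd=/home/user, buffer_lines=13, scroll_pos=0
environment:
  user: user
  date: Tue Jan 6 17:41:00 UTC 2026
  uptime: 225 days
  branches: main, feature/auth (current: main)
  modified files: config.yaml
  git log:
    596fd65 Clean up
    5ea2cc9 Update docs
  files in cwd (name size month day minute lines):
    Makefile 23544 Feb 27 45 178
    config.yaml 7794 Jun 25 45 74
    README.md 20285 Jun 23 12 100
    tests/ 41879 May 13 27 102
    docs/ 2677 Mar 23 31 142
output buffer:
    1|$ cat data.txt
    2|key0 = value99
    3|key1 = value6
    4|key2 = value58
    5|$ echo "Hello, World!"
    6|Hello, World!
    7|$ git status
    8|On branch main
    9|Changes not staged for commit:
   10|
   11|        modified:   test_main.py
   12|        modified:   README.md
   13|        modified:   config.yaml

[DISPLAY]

$ cat data.txt                                                             
key0 = value99                                                             
key1 = value6                                                              
key2 = value58                                                             
$ echo "Hello, World!"                                                     
Hello, World!                                                              
$ git status                                                               
On branch main                                                             
Changes not staged for commit:                                             
                                                                           
        modified:   test_main.py                                           
        modified:   README.md                                              
        modified:   config.yaml                                            
$ █                                                                        
                                                                           
                                                                           
                                                                           
                                                                           
                                                                           
                                                                           
                                                                           
                                                                           
                                                                           
                                                                           
                                                                           
                                                                           
                                                                           
                                                                           


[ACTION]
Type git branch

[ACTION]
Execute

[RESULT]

$ cat data.txt                                                             
key0 = value99                                                             
key1 = value6                                                              
key2 = value58                                                             
$ echo "Hello, World!"                                                     
Hello, World!                                                              
$ git status                                                               
On branch main                                                             
Changes not staged for commit:                                             
                                                                           
        modified:   test_main.py                                           
        modified:   README.md                                              
        modified:   config.yaml                                            
$ git branch                                                               
* main                                                                     
  feature/auth                                                             
$ █                                                                        
                                                                           
                                                                           
                                                                           
                                                                           
                                                                           
                                                                           
                                                                           
                                                                           
                                                                           
                                                                           
                                                                           


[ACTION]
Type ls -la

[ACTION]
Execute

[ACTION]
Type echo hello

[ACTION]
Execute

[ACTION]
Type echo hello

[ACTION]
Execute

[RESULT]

$ cat data.txt                                                             
key0 = value99                                                             
key1 = value6                                                              
key2 = value58                                                             
$ echo "Hello, World!"                                                     
Hello, World!                                                              
$ git status                                                               
On branch main                                                             
Changes not staged for commit:                                             
                                                                           
        modified:   test_main.py                                           
        modified:   README.md                                              
        modified:   config.yaml                                            
$ git branch                                                               
* main                                                                     
  feature/auth                                                             
$ ls -la                                                                   
-rw-r--r--  1 user group    23544 Feb 27 10:45 Makefile                    
-rw-r--r--  1 user group     7794 Jun 25 10:45 config.yaml                 
-rw-r--r--  1 user group    20285 Jun 23 10:12 README.md                   
drwxr-xr-x  1 user group    41879 May 13 10:27 tests/                      
drwxr-xr-x  1 user group     2677 Mar 23 10:31 docs/                       
$ echo hello                                                               
hello                                                                      
$ echo hello                                                               
hello                                                                      
$ █                                                                        
                                                                           


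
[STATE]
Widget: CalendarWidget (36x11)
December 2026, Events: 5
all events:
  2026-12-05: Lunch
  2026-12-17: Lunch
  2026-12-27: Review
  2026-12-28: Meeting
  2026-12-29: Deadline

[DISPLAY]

           December 2026            
Mo Tu We Th Fr Sa Su                
    1  2  3  4  5*  6               
 7  8  9 10 11 12 13                
14 15 16 17* 18 19 20               
21 22 23 24 25 26 27*               
28* 29* 30 31                       
                                    
                                    
                                    
                                    


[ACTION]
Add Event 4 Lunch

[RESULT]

           December 2026            
Mo Tu We Th Fr Sa Su                
    1  2  3  4*  5*  6              
 7  8  9 10 11 12 13                
14 15 16 17* 18 19 20               
21 22 23 24 25 26 27*               
28* 29* 30 31                       
                                    
                                    
                                    
                                    


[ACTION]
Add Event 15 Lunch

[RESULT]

           December 2026            
Mo Tu We Th Fr Sa Su                
    1  2  3  4*  5*  6              
 7  8  9 10 11 12 13                
14 15* 16 17* 18 19 20              
21 22 23 24 25 26 27*               
28* 29* 30 31                       
                                    
                                    
                                    
                                    


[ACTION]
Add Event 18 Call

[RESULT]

           December 2026            
Mo Tu We Th Fr Sa Su                
    1  2  3  4*  5*  6              
 7  8  9 10 11 12 13                
14 15* 16 17* 18* 19 20             
21 22 23 24 25 26 27*               
28* 29* 30 31                       
                                    
                                    
                                    
                                    


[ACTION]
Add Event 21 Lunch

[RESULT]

           December 2026            
Mo Tu We Th Fr Sa Su                
    1  2  3  4*  5*  6              
 7  8  9 10 11 12 13                
14 15* 16 17* 18* 19 20             
21* 22 23 24 25 26 27*              
28* 29* 30 31                       
                                    
                                    
                                    
                                    


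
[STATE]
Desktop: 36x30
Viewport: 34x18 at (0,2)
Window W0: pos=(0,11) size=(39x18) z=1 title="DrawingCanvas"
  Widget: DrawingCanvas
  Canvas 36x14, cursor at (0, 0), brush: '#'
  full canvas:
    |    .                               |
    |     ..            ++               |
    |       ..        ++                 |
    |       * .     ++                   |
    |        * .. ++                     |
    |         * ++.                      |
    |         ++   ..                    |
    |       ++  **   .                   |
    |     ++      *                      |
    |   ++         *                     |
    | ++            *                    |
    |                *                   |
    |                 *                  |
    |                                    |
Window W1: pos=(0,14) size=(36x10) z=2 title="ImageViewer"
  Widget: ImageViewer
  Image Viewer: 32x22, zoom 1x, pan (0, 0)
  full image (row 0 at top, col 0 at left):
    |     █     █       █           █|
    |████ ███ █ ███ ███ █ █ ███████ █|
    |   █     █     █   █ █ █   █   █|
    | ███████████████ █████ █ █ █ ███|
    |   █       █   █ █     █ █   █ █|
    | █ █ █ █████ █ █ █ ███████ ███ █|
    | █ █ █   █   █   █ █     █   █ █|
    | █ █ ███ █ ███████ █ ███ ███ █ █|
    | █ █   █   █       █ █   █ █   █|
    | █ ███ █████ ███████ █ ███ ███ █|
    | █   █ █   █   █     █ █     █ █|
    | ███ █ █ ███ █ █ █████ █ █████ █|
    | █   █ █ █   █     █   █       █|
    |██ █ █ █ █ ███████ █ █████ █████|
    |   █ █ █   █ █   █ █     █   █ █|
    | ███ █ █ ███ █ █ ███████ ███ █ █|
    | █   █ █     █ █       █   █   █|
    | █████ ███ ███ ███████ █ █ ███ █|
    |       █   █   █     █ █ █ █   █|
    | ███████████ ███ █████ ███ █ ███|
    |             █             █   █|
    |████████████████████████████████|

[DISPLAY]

                                  
                                  
                                  
                                  
                                  
                                  
                                  
                                  
                                  
┏━━━━━━━━━━━━━━━━━━━━━━━━━━━━━━━━━
┃ DrawingCanvas                   
┠─────────────────────────────────
┏━━━━━━━━━━━━━━━━━━━━━━━━━━━━━━━━━
┃ ImageViewer                     
┠─────────────────────────────────
┃     █     █       █           █ 
┃████ ███ █ ███ ███ █ █ ███████ █ 
┃   █     █     █   █ █ █   █   █ 


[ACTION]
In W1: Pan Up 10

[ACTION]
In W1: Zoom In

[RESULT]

                                  
                                  
                                  
                                  
                                  
                                  
                                  
                                  
                                  
┏━━━━━━━━━━━━━━━━━━━━━━━━━━━━━━━━━
┃ DrawingCanvas                   
┠─────────────────────────────────
┏━━━━━━━━━━━━━━━━━━━━━━━━━━━━━━━━━
┃ ImageViewer                     
┠─────────────────────────────────
┃          ██          ██         
┃          ██          ██         
┃████████  ██████  ██  ██████  ███


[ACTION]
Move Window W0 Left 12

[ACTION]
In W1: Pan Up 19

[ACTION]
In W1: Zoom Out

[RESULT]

                                  
                                  
                                  
                                  
                                  
                                  
                                  
                                  
                                  
┏━━━━━━━━━━━━━━━━━━━━━━━━━━━━━━━━━
┃ DrawingCanvas                   
┠─────────────────────────────────
┏━━━━━━━━━━━━━━━━━━━━━━━━━━━━━━━━━
┃ ImageViewer                     
┠─────────────────────────────────
┃     █     █       █           █ 
┃████ ███ █ ███ ███ █ █ ███████ █ 
┃   █     █     █   █ █ █   █   █ 


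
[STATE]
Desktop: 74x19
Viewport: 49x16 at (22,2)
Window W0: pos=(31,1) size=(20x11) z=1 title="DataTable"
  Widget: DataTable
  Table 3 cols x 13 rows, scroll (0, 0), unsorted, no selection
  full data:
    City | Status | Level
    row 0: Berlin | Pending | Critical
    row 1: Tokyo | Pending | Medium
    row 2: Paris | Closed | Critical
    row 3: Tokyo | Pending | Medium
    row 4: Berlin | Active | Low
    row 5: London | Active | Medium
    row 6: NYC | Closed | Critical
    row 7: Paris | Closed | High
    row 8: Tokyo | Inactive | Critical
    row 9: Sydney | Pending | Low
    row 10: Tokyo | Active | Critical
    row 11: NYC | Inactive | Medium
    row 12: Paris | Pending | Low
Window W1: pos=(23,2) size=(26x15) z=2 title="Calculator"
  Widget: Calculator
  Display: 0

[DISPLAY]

 ┏━━━━━━━━━━━━━━━━━━━━━━━━┓ ┃                    
 ┃ Calculator             ┃─┨                    
 ┠────────────────────────┨e┃                    
 ┃                       0┃─┃                    
 ┃┌───┬───┬───┬───┐       ┃r┃                    
 ┃│ 7 │ 8 │ 9 │ ÷ │       ┃e┃                    
 ┃├───┼───┼───┼───┤       ┃r┃                    
 ┃│ 4 │ 5 │ 6 │ × │       ┃e┃                    
 ┃├───┼───┼───┼───┤       ┃o┃                    
 ┃│ 1 │ 2 │ 3 │ - │       ┃━┛                    
 ┃├───┼───┼───┼───┤       ┃                      
 ┃│ 0 │ . │ = │ + │       ┃                      
 ┃├───┼───┼───┼───┤       ┃                      
 ┃│ C │ MC│ MR│ M+│       ┃                      
 ┗━━━━━━━━━━━━━━━━━━━━━━━━┛                      
                                                 


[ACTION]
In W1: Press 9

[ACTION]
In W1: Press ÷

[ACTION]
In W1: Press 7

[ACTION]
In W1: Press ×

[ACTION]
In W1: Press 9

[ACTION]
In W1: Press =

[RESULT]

 ┏━━━━━━━━━━━━━━━━━━━━━━━━┓ ┃                    
 ┃ Calculator             ┃─┨                    
 ┠────────────────────────┨e┃                    
 ┃             11.57142857┃─┃                    
 ┃┌───┬───┬───┬───┐       ┃r┃                    
 ┃│ 7 │ 8 │ 9 │ ÷ │       ┃e┃                    
 ┃├───┼───┼───┼───┤       ┃r┃                    
 ┃│ 4 │ 5 │ 6 │ × │       ┃e┃                    
 ┃├───┼───┼───┼───┤       ┃o┃                    
 ┃│ 1 │ 2 │ 3 │ - │       ┃━┛                    
 ┃├───┼───┼───┼───┤       ┃                      
 ┃│ 0 │ . │ = │ + │       ┃                      
 ┃├───┼───┼───┼───┤       ┃                      
 ┃│ C │ MC│ MR│ M+│       ┃                      
 ┗━━━━━━━━━━━━━━━━━━━━━━━━┛                      
                                                 


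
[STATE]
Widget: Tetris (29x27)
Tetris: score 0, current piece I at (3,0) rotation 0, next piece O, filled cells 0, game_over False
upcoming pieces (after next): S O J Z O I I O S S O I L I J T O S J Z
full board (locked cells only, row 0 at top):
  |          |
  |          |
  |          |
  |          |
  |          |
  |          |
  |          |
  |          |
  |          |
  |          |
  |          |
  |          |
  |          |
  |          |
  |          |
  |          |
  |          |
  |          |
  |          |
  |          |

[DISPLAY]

   ████   │Next:             
          │▓▓                
          │▓▓                
          │                  
          │                  
          │                  
          │Score:            
          │0                 
          │                  
          │                  
          │                  
          │                  
          │                  
          │                  
          │                  
          │                  
          │                  
          │                  
          │                  
          │                  
          │                  
          │                  
          │                  
          │                  
          │                  
          │                  
          │                  


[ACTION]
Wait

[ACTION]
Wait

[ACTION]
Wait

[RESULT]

          │Next:             
          │▓▓                
          │▓▓                
   ████   │                  
          │                  
          │                  
          │Score:            
          │0                 
          │                  
          │                  
          │                  
          │                  
          │                  
          │                  
          │                  
          │                  
          │                  
          │                  
          │                  
          │                  
          │                  
          │                  
          │                  
          │                  
          │                  
          │                  
          │                  


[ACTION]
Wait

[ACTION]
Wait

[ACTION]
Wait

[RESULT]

          │Next:             
          │▓▓                
          │▓▓                
          │                  
          │                  
          │                  
   ████   │Score:            
          │0                 
          │                  
          │                  
          │                  
          │                  
          │                  
          │                  
          │                  
          │                  
          │                  
          │                  
          │                  
          │                  
          │                  
          │                  
          │                  
          │                  
          │                  
          │                  
          │                  


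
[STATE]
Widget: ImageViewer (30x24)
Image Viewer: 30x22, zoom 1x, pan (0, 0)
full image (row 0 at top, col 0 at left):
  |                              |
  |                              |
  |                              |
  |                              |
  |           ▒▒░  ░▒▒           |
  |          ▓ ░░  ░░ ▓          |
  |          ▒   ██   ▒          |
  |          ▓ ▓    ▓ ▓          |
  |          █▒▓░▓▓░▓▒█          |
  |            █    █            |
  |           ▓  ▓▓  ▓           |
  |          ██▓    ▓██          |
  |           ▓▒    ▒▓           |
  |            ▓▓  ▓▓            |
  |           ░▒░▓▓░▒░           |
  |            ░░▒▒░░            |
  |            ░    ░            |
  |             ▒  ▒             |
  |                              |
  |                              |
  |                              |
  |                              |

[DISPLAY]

                              
                              
                              
                              
           ▒▒░  ░▒▒           
          ▓ ░░  ░░ ▓          
          ▒   ██   ▒          
          ▓ ▓    ▓ ▓          
          █▒▓░▓▓░▓▒█          
            █    █            
           ▓  ▓▓  ▓           
          ██▓    ▓██          
           ▓▒    ▒▓           
            ▓▓  ▓▓            
           ░▒░▓▓░▒░           
            ░░▒▒░░            
            ░    ░            
             ▒  ▒             
                              
                              
                              
                              
                              
                              


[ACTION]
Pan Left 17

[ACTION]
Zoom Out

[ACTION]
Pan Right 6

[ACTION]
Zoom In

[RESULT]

                              
                              
                              
                              
                              
                              
                              
                              
                ▒▒▒▒░░    ░░▒▒
                ▒▒▒▒░░    ░░▒▒
              ▓▓  ░░░░    ░░░░
              ▓▓  ░░░░    ░░░░
              ▒▒      ████    
              ▒▒      ████    
              ▓▓  ▓▓        ▓▓
              ▓▓  ▓▓        ▓▓
              ██▒▒▓▓░░▓▓▓▓░░▓▓
              ██▒▒▓▓░░▓▓▓▓░░▓▓
                  ██        ██
                  ██        ██
                ▓▓    ▓▓▓▓    
                ▓▓    ▓▓▓▓    
              ████▓▓        ▓▓
              ████▓▓        ▓▓


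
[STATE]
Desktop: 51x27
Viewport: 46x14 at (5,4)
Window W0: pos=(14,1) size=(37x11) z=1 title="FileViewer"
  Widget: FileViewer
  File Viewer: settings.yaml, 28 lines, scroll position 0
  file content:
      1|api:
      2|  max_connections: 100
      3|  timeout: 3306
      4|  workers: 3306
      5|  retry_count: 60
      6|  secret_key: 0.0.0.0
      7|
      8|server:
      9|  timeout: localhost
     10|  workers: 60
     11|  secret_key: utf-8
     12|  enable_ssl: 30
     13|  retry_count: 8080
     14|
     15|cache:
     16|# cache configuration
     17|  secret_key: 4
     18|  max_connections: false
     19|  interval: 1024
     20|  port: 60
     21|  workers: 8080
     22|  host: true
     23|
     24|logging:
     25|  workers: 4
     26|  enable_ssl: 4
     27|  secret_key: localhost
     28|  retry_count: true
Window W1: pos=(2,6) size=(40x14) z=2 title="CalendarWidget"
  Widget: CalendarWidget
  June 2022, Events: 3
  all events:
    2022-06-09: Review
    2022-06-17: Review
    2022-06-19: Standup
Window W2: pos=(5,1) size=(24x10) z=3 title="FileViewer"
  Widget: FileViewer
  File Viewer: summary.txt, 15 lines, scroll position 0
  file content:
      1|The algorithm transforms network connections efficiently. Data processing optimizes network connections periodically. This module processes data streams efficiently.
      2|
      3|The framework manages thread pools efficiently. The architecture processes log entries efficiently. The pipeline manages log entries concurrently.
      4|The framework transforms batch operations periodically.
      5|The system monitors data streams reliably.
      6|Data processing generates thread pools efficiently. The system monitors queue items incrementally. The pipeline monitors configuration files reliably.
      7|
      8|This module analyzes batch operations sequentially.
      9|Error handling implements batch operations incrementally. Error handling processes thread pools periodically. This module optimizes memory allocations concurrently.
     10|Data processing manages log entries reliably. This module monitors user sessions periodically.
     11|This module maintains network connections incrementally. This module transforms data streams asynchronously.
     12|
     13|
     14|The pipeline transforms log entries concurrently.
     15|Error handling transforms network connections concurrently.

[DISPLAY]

┃The algorithm transfo▲┃                    ▲┃
┃                     █┃ons: 100            █┃
┃The framework manages░┃━━━━━━━━━━━━┓       ░┃
┃The framework transfo░┃            ┃       ░┃
┃The system monitors d░┃────────────┨       ░┃
┃Data processing gener▼┃            ┃       ░┃
┗━━━━━━━━━━━━━━━━━━━━━━┛            ┃       ▼┃
     1  2  3  4  5                  ┃━━━━━━━━┛
  7  8  9* 10 11 12                 ┃         
 14 15 16 17* 18 19*                ┃         
 21 22 23 24 25 26                  ┃         
 28 29 30                           ┃         
                                    ┃         
                                    ┃         


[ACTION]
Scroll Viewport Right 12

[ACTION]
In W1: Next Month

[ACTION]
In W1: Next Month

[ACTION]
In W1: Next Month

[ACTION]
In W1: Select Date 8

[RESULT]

┃The algorithm transfo▲┃                    ▲┃
┃                     █┃ons: 100            █┃
┃The framework manages░┃━━━━━━━━━━━━┓       ░┃
┃The framework transfo░┃            ┃       ░┃
┃The system monitors d░┃────────────┨       ░┃
┃Data processing gener▼┃            ┃       ░┃
┗━━━━━━━━━━━━━━━━━━━━━━┛            ┃       ▼┃
        1  2  3  4                  ┃━━━━━━━━┛
  6  7 [ 8]  9 10 11                ┃         
 13 14 15 16 17 18                  ┃         
 20 21 22 23 24 25                  ┃         
 27 28 29 30                        ┃         
                                    ┃         
                                    ┃         


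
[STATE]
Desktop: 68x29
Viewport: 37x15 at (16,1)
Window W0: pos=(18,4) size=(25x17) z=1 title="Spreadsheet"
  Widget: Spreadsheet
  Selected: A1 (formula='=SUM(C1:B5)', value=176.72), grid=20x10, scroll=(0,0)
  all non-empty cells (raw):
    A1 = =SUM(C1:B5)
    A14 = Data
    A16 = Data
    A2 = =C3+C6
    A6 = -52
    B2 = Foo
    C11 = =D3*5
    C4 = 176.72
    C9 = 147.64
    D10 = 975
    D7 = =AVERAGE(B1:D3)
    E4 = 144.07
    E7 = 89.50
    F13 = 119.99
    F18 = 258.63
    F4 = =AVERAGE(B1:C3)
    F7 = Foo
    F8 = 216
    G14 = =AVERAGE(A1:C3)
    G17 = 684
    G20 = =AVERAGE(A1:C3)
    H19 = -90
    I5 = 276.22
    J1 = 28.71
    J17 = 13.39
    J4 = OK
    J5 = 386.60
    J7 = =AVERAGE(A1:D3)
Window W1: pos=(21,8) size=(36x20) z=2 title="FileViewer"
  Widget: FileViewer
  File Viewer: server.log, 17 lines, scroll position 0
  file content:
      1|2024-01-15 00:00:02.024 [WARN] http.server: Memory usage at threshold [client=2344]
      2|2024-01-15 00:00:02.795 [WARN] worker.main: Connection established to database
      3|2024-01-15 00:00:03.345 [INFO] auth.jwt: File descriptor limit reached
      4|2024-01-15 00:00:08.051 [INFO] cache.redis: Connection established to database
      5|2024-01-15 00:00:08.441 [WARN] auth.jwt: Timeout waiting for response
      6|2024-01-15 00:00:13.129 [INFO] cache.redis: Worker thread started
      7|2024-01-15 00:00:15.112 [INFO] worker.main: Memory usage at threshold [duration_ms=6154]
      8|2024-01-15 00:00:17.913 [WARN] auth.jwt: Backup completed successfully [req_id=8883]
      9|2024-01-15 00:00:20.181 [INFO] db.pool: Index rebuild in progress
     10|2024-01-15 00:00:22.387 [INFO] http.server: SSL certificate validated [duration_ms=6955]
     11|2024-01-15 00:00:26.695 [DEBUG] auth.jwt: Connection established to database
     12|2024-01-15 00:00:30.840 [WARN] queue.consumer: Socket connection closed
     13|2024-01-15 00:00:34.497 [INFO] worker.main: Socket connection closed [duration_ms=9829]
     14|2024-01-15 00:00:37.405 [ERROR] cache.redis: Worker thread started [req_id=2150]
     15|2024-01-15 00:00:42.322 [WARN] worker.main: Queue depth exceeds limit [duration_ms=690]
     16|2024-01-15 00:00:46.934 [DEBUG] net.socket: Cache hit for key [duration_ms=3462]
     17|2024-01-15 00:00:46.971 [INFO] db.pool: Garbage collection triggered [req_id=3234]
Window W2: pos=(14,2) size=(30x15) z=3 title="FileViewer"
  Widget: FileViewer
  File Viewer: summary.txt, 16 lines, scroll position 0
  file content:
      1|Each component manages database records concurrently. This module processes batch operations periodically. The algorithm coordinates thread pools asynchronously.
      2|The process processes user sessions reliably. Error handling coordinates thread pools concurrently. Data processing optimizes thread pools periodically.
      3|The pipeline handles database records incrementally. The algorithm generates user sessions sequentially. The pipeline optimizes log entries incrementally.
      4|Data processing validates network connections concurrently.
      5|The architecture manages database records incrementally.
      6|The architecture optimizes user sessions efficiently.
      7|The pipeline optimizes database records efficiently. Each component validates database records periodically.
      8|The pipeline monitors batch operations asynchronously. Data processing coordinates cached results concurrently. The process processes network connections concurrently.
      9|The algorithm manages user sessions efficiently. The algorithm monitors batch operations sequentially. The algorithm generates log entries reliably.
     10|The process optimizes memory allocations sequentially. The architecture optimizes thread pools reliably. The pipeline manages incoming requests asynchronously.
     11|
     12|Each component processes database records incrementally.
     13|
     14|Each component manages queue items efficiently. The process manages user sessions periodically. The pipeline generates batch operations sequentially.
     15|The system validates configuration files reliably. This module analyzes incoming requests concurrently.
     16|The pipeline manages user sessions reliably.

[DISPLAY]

                                     
━━━━━━━━━━━━━━━━━━━━━━━━━━━┓         
FileViewer                 ┃         
───────────────────────────┨         
ach component manages data▲┃         
he process processes user █┃         
he pipeline handles databa░┃         
ata processing validates n░┃━━━━━━━━━
he architecture manages da░┃         
he architecture optimizes ░┃─────────
he pipeline optimizes data░┃4 [WARN] 
he pipeline monitors batch░┃5 [WARN] 
he algorithm manages user ░┃5 [INFO] 
he process optimizes memor░┃1 [INFO] 
                          ▼┃1 [WARN] 


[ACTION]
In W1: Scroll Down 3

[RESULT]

                                     
━━━━━━━━━━━━━━━━━━━━━━━━━━━┓         
FileViewer                 ┃         
───────────────────────────┨         
ach component manages data▲┃         
he process processes user █┃         
he pipeline handles databa░┃         
ata processing validates n░┃━━━━━━━━━
he architecture manages da░┃         
he architecture optimizes ░┃─────────
he pipeline optimizes data░┃5 [WARN] 
he pipeline monitors batch░┃5 [INFO] 
he algorithm manages user ░┃1 [INFO] 
he process optimizes memor░┃1 [WARN] 
                          ▼┃9 [INFO] 


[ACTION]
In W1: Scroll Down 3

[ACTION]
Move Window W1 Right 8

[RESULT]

                                     
━━━━━━━━━━━━━━━━━━━━━━━━━━━┓         
FileViewer                 ┃         
───────────────────────────┨         
ach component manages data▲┃         
he process processes user █┃         
he pipeline handles databa░┃         
ata processing validates n░┃━━━━━━━━━
he architecture manages da░┃         
he architecture optimizes ░┃─────────
he pipeline optimizes data░┃00:02.795
he pipeline monitors batch░┃00:03.345
he algorithm manages user ░┃00:08.051
he process optimizes memor░┃00:08.441
                          ▼┃00:13.129


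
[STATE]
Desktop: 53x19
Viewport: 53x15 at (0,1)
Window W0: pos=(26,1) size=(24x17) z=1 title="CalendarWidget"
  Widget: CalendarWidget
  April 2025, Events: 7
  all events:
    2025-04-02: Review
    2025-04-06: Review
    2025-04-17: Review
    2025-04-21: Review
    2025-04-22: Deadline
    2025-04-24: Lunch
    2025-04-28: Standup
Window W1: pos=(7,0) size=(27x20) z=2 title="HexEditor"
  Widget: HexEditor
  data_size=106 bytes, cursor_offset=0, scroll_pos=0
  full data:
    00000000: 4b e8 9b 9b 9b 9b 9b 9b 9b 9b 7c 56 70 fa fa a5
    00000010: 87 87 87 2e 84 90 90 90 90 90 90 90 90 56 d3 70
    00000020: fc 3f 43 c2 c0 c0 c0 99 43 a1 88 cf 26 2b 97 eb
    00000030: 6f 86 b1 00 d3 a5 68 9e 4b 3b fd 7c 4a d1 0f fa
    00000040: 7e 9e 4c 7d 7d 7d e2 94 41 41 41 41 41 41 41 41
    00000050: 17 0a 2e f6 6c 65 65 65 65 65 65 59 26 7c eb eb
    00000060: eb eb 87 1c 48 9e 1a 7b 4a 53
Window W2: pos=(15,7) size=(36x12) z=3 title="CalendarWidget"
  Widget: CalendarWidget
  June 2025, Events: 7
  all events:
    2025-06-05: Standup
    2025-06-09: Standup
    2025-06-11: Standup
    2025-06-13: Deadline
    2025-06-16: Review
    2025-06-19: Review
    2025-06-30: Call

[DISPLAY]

       ┃ HexEditor               ┃━━━━━━━━━━━━━━━┓   
       ┠─────────────────────────┨arWidget       ┃   
       ┃00000000  4B e8 9b 9b 9b ┃───────────────┨   
       ┃00000010  87 87 87 2e 84 ┃pril 2025      ┃   
       ┃00000020  fc 3f 43 c2 c0 ┃e Th Fr Sa Su  ┃   
       ┃00000030  6f 86 b1 00 d3 ┃2*  3  4  5  6*┃   
       ┃0000004┏━━━━━━━━━━━━━━━━━━━━━━━━━━━━━━━━━━┓  
       ┃0000005┃ CalendarWidget                   ┃  
       ┃0000006┠──────────────────────────────────┨  
       ┃       ┃            June 2025             ┃  
       ┃       ┃Mo Tu We Th Fr Sa Su              ┃  
       ┃       ┃                   1              ┃  
       ┃       ┃ 2  3  4  5*  6  7  8             ┃  
       ┃       ┃ 9* 10 11* 12 13* 14 15           ┃  
       ┃       ┃16* 17 18 19* 20 21 22            ┃  


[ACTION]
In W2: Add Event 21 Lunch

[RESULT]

       ┃ HexEditor               ┃━━━━━━━━━━━━━━━┓   
       ┠─────────────────────────┨arWidget       ┃   
       ┃00000000  4B e8 9b 9b 9b ┃───────────────┨   
       ┃00000010  87 87 87 2e 84 ┃pril 2025      ┃   
       ┃00000020  fc 3f 43 c2 c0 ┃e Th Fr Sa Su  ┃   
       ┃00000030  6f 86 b1 00 d3 ┃2*  3  4  5  6*┃   
       ┃0000004┏━━━━━━━━━━━━━━━━━━━━━━━━━━━━━━━━━━┓  
       ┃0000005┃ CalendarWidget                   ┃  
       ┃0000006┠──────────────────────────────────┨  
       ┃       ┃            June 2025             ┃  
       ┃       ┃Mo Tu We Th Fr Sa Su              ┃  
       ┃       ┃                   1              ┃  
       ┃       ┃ 2  3  4  5*  6  7  8             ┃  
       ┃       ┃ 9* 10 11* 12 13* 14 15           ┃  
       ┃       ┃16* 17 18 19* 20 21* 22           ┃  


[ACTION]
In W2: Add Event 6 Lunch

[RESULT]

       ┃ HexEditor               ┃━━━━━━━━━━━━━━━┓   
       ┠─────────────────────────┨arWidget       ┃   
       ┃00000000  4B e8 9b 9b 9b ┃───────────────┨   
       ┃00000010  87 87 87 2e 84 ┃pril 2025      ┃   
       ┃00000020  fc 3f 43 c2 c0 ┃e Th Fr Sa Su  ┃   
       ┃00000030  6f 86 b1 00 d3 ┃2*  3  4  5  6*┃   
       ┃0000004┏━━━━━━━━━━━━━━━━━━━━━━━━━━━━━━━━━━┓  
       ┃0000005┃ CalendarWidget                   ┃  
       ┃0000006┠──────────────────────────────────┨  
       ┃       ┃            June 2025             ┃  
       ┃       ┃Mo Tu We Th Fr Sa Su              ┃  
       ┃       ┃                   1              ┃  
       ┃       ┃ 2  3  4  5*  6*  7  8            ┃  
       ┃       ┃ 9* 10 11* 12 13* 14 15           ┃  
       ┃       ┃16* 17 18 19* 20 21* 22           ┃  


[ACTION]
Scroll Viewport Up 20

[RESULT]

       ┏━━━━━━━━━━━━━━━━━━━━━━━━━┓                   
       ┃ HexEditor               ┃━━━━━━━━━━━━━━━┓   
       ┠─────────────────────────┨arWidget       ┃   
       ┃00000000  4B e8 9b 9b 9b ┃───────────────┨   
       ┃00000010  87 87 87 2e 84 ┃pril 2025      ┃   
       ┃00000020  fc 3f 43 c2 c0 ┃e Th Fr Sa Su  ┃   
       ┃00000030  6f 86 b1 00 d3 ┃2*  3  4  5  6*┃   
       ┃0000004┏━━━━━━━━━━━━━━━━━━━━━━━━━━━━━━━━━━┓  
       ┃0000005┃ CalendarWidget                   ┃  
       ┃0000006┠──────────────────────────────────┨  
       ┃       ┃            June 2025             ┃  
       ┃       ┃Mo Tu We Th Fr Sa Su              ┃  
       ┃       ┃                   1              ┃  
       ┃       ┃ 2  3  4  5*  6*  7  8            ┃  
       ┃       ┃ 9* 10 11* 12 13* 14 15           ┃  
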